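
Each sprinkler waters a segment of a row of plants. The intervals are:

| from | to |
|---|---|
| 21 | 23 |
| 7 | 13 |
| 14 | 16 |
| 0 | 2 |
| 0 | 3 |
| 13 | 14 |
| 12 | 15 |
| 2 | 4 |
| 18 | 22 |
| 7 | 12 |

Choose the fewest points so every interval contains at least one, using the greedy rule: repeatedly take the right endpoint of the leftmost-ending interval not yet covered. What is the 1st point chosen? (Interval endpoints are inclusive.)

Sort by right endpoint; whenever an interval is uncovered, place a point at its right end.
Sorted: [0,2] [0,3] [2,4] [7,12] [7,13] [13,14] [12,15] [14,16] [18,22] [21,23]
{[0,2],[0,3],[2,4]} hit by 2; {[7,12],[7,13]} hit by 12; {[13,14],[12,15],[14,16]} hit by 14; {[18,22],[21,23]} hit by 22.
Points: 2, 12, 14, 22 (4 total).

2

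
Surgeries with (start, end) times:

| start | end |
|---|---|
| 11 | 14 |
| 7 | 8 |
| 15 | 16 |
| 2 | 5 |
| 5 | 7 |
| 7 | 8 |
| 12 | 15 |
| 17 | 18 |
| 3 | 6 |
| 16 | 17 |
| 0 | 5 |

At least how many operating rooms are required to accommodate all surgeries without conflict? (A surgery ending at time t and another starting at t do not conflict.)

Events (time:±→running): 0:+→1 2:+→2 3:+→3 … peak 3.

3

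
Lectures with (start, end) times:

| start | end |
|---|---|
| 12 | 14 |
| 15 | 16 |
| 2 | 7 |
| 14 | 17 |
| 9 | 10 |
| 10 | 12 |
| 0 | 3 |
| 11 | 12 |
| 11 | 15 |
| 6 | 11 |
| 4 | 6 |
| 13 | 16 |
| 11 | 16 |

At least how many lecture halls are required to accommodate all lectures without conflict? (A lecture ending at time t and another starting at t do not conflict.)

4

The answer is the maximum number of intervals overlapping at any instant.
Events (time:±→running): 0:+→1 2:+→2 3:-→1 4:+→2 6:-→1 6:+→2 7:-→1 9:+→2 10:-→1 10:+→2 11:-→1 11:+→2 11:+→3 11:+→4 … peak 4.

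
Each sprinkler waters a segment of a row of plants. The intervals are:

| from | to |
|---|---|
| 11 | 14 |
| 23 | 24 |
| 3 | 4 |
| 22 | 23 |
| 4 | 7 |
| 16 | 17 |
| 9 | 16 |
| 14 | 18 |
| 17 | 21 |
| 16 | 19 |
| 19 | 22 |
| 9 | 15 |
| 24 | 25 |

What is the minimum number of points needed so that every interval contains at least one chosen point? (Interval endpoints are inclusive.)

Process intervals by earliest right end; each time one isn't hit yet, stab at its right endpoint.
Sorted: [3,4] [4,7] [11,14] [9,15] [9,16] [16,17] [14,18] [16,19] [17,21] [19,22] [22,23] [23,24] [24,25]
{[3,4],[4,7]} hit by 4; {[11,14],[9,15],[9,16]} hit by 14; {[16,17],[14,18],[16,19],[17,21]} hit by 17; {[19,22],[22,23]} hit by 22; {[23,24],[24,25]} hit by 24.
Points: 4, 14, 17, 22, 24 (5 total).

5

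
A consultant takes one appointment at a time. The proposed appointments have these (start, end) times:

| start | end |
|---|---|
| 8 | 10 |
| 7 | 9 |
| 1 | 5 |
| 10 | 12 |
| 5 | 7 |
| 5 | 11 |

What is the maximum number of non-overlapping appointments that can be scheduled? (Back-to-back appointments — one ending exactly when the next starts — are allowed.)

4

Sorted by end: (1,5)  (5,7)  (7,9)  (8,10)  (5,11)  (10,12)
take (1,5); take (5,7); take (7,9); take (10,12).
Selected 4 appointments.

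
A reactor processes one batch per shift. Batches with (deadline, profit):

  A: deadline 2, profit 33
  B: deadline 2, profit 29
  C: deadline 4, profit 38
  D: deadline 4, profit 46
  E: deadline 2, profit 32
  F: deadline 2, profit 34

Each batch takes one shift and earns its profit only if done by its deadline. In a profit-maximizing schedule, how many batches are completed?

4

Profit order: D=46 C=38 F=34 A=33 E=32 B=29
Assign: D→slot 4, C→slot 3, F→slot 2, A→slot 1, E skipped, B skipped.
Slots: [1:A] [2:F] [3:C] [4:D]
4 of 6 scheduled.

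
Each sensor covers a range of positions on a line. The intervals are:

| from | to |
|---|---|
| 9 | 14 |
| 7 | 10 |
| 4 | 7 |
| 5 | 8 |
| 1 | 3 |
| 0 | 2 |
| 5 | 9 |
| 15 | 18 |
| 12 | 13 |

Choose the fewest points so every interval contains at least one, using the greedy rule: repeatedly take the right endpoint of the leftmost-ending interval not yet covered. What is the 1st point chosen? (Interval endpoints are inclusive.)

Sort by right endpoint; whenever an interval is uncovered, place a point at its right end.
Sorted: [0,2] [1,3] [4,7] [5,8] [5,9] [7,10] [12,13] [9,14] [15,18]
{[0,2],[1,3]} hit by 2; {[4,7],[5,8],[5,9],[7,10]} hit by 7; {[12,13],[9,14]} hit by 13; {[15,18]} hit by 18.
Points: 2, 7, 13, 18 (4 total).

2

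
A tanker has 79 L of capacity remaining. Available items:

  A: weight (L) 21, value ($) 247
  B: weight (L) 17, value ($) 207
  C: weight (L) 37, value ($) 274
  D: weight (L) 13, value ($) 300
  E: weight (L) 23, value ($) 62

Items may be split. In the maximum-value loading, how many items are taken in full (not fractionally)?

Sort by value per unit weight and fill in that order.
Ratios (sorted): D 23.08, B 12.18, A 11.76, C 7.41, E 2.70
take D (13 @ 300); take B (17 @ 207); take A (21 @ 247); take 28/37 of C → 207.35. Capacity used 79/79.
3 item(s) taken whole; one partial (take 28/37 of C).

3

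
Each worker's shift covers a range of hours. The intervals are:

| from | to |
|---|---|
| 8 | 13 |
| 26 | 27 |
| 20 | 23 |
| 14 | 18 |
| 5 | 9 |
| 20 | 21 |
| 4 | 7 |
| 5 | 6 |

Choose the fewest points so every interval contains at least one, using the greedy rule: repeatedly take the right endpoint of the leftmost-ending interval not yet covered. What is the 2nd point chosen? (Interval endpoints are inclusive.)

By right end: [5,6]  [4,7]  [5,9]  [8,13]  [14,18]  [20,21]  [20,23]  [26,27]
[5,6] uncovered → point at 6; [8,13] uncovered → point at 13; [14,18] uncovered → point at 18; [20,21] uncovered → point at 21; [26,27] uncovered → point at 27.
Points: 6, 13, 18, 21, 27 (5 total).

13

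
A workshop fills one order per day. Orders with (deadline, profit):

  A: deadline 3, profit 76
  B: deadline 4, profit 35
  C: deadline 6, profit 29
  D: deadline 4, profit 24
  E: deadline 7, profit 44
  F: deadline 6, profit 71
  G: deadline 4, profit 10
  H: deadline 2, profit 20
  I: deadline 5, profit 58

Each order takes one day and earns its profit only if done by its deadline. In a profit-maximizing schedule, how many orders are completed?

By profit: A(d3,76), F(d6,71), I(d5,58), E(d7,44), B(d4,35), C(d6,29), D(d4,24), H(d2,20), G(d4,10)
A→slot 3; F→slot 6; I→slot 5; E→slot 7; B→slot 4; C→slot 2; D→slot 1; H skipped; G skipped.
7 of 9 scheduled.

7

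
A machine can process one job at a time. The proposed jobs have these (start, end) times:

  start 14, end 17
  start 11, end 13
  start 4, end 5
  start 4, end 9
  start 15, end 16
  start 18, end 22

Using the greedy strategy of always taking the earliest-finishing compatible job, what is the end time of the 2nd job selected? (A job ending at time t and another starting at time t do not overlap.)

By end time: (4,5), (4,9), (11,13), (15,16), (14,17), (18,22).
Pick (4,5); next start ≥ 5 → (11,13); next start ≥ 13 → (15,16); next start ≥ 16 → (18,22).
Selected: (4,5) (11,13) (15,16) (18,22)

13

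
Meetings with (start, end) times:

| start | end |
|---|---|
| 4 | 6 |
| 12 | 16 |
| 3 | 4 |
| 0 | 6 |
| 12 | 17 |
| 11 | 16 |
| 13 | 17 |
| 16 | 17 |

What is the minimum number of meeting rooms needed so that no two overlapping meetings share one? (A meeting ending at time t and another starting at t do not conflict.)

starts: [0, 3, 4, 11, 12, 12, 13, 16]
ends:   [4, 6, 6, 16, 16, 17, 17, 17]
s0→1 s3→2 e4→1 s4→2 e6→1 e6→0 s11→1 s12→2 s12→3 s13→4  — peak 4.

4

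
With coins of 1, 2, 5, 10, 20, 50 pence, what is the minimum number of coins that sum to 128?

6

128 − 2×50→28 − 1×20→8 − 1×5→3 − 1×2→1 − 1×1→0
Total coins = 2 + 1 + 1 + 1 + 1 = 6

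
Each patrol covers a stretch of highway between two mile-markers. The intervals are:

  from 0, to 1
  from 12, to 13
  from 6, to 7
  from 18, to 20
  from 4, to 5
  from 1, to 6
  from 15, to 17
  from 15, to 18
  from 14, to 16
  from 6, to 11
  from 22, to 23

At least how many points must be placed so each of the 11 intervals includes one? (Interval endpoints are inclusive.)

Sort by right endpoint; whenever an interval is uncovered, place a point at its right end.
By right end: [0,1]  [4,5]  [1,6]  [6,7]  [6,11]  [12,13]  [14,16]  [15,17]  [15,18]  [18,20]  [22,23]
[0,1] uncovered → point at 1; [4,5] uncovered → point at 5; [6,7] uncovered → point at 7; [12,13] uncovered → point at 13; [14,16] uncovered → point at 16; [18,20] uncovered → point at 20; [22,23] uncovered → point at 23.
Points: 1, 5, 7, 13, 16, 20, 23 (7 total).

7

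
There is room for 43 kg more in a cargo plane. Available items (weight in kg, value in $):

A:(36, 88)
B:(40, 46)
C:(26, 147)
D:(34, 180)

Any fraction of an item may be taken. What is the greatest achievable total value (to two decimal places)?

Greedy by value/weight ratio, highest first.
Order: C (147/26=5.65) > D (180/34=5.29) > A (88/36=2.44) > B (46/40=1.15)
Fill: take C (26 @ 147) → take 17/34 of D → 90.00; 43/43 used.
Total value = 237.00

237.00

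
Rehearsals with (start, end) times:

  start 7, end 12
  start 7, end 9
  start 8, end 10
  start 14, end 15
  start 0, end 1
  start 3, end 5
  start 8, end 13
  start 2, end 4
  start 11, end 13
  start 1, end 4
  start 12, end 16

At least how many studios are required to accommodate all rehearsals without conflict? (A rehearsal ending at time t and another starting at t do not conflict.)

The answer is the maximum number of intervals overlapping at any instant.
Events (time:±→running): 0:+→1 1:-→0 1:+→1 2:+→2 3:+→3 4:-→2 4:-→1 5:-→0 7:+→1 7:+→2 8:+→3 8:+→4 … peak 4.

4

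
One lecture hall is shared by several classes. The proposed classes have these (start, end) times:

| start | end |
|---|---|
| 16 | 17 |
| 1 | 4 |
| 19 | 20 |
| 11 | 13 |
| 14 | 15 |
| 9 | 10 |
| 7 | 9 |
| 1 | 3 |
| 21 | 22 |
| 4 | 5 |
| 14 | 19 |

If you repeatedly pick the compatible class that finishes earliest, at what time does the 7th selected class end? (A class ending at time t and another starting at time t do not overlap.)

17

Order by finish time; keep every interval that doesn't clash with the previous kept one.
By end time: (1,3), (1,4), (4,5), (7,9), (9,10), (11,13), (14,15), (16,17), (14,19), (19,20), (21,22).
Pick (1,3); next start ≥ 3 → (4,5); next start ≥ 5 → (7,9); next start ≥ 9 → (9,10); next start ≥ 10 → (11,13); next start ≥ 13 → (14,15); next start ≥ 15 → (16,17); next start ≥ 17 → (19,20); next start ≥ 20 → (21,22).
Selected: (1,3) (4,5) (7,9) (9,10) (11,13) (14,15) (16,17) (19,20) (21,22)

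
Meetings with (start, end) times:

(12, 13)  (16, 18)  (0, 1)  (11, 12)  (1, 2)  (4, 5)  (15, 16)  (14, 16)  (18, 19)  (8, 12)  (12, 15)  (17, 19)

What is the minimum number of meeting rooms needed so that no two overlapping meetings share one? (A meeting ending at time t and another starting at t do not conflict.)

2

starts: [0, 1, 4, 8, 11, 12, 12, 14, 15, 16, 17, 18]
ends:   [1, 2, 5, 12, 12, 13, 15, 16, 16, 18, 19, 19]
s0→1 e1→0 s1→1 e2→0 s4→1 e5→0 s8→1 s11→2  — peak 2.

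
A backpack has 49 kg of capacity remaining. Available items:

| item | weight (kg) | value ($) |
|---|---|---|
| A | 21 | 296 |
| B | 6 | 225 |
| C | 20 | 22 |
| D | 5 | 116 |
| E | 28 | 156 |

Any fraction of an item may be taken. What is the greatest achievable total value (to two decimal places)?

731.71

Order: B (225/6=37.50) > D (116/5=23.20) > A (296/21=14.10) > E (156/28=5.57) > C (22/20=1.10)
Fill: take B (6 @ 225) → take D (5 @ 116) → take A (21 @ 296) → take 17/28 of E → 94.71; 49/49 used.
Total value = 731.71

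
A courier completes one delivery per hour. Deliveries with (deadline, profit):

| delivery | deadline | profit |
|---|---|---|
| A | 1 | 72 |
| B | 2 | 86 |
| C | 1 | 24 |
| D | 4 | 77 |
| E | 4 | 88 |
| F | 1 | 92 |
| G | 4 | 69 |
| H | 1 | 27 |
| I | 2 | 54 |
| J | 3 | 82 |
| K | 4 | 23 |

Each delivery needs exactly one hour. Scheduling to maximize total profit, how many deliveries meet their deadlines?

4

Profit order: F=92 E=88 B=86 J=82 D=77 A=72 G=69 I=54 H=27 C=24 K=23
Assign: F→slot 1, E→slot 4, B→slot 2, J→slot 3, D skipped, A skipped, G skipped, I skipped, H skipped, C skipped, K skipped.
Slots: [1:F] [2:B] [3:J] [4:E]
4 of 11 scheduled.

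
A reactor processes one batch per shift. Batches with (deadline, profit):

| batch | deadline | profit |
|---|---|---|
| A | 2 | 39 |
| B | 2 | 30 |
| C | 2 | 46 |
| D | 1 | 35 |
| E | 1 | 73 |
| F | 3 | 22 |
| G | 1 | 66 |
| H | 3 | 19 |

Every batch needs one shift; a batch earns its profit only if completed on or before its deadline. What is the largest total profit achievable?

141

Take jobs in profit order; each goes to the latest open slot no later than its deadline.
By profit: E(d1,73), G(d1,66), C(d2,46), A(d2,39), D(d1,35), B(d2,30), F(d3,22), H(d3,19)
E→slot 1; G skipped; C→slot 2; A skipped; D skipped; B skipped; F→slot 3; H skipped.
Profit = 73 + 46 + 22 = 141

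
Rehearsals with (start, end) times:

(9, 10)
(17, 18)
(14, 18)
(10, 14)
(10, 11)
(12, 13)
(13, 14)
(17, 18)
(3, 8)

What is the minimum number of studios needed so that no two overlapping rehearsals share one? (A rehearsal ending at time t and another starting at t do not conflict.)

3

Count concurrent intervals with a sweep; the peak is the room count.
Events (time:±→running): 3:+→1 8:-→0 9:+→1 10:-→0 10:+→1 10:+→2 11:-→1 12:+→2 13:-→1 13:+→2 14:-→1 14:-→0 14:+→1 17:+→2 17:+→3 … peak 3.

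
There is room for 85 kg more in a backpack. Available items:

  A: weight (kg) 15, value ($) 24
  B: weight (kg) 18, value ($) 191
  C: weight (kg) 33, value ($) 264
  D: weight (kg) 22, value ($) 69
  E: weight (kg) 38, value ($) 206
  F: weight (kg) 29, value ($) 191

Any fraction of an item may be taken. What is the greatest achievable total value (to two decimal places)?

673.11

Greedy by value/weight ratio, highest first.
Ratios (sorted): B 10.61, C 8.00, F 6.59, E 5.42, D 3.14, A 1.60
take B (18 @ 191); take C (33 @ 264); take F (29 @ 191); take 5/38 of E → 27.11. Capacity used 85/85.
Total value = 673.11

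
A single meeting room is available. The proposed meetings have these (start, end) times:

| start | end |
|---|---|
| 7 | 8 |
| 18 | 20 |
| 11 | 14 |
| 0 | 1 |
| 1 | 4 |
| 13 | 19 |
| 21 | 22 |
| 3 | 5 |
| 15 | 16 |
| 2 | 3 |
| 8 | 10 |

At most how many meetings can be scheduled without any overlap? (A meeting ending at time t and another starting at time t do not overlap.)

9

Greedy by earliest finish: after sorting by end time, pick each interval compatible with the last pick.
By end time: (0,1), (2,3), (1,4), (3,5), (7,8), (8,10), (11,14), (15,16), (13,19), (18,20), (21,22).
Pick (0,1); next start ≥ 1 → (2,3); next start ≥ 3 → (3,5); next start ≥ 5 → (7,8); next start ≥ 8 → (8,10); next start ≥ 10 → (11,14); next start ≥ 14 → (15,16); next start ≥ 16 → (18,20); next start ≥ 20 → (21,22).
Selected 9 meetings.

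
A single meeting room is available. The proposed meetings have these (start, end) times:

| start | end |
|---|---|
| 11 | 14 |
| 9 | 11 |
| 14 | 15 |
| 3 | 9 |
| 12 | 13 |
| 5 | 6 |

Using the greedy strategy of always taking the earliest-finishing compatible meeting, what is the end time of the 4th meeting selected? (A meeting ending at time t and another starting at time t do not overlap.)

15

Sorted by end: (5,6)  (3,9)  (9,11)  (12,13)  (11,14)  (14,15)
take (5,6); take (9,11); take (12,13); take (14,15).
Selected: (5,6) (9,11) (12,13) (14,15)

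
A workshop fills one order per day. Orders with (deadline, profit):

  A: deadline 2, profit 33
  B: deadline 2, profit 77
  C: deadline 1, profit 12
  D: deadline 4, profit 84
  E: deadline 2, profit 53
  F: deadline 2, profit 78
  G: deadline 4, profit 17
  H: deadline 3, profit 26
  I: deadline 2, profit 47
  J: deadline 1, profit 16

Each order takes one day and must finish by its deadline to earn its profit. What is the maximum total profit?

265

Profit order: D=84 F=78 B=77 E=53 I=47 A=33 H=26 G=17 J=16 C=12
Assign: D→slot 4, F→slot 2, B→slot 1, E skipped, I skipped, A skipped, H→slot 3, G skipped, J skipped, C skipped.
Slots: [1:B] [2:F] [3:H] [4:D]
Profit = 77 + 78 + 26 + 84 = 265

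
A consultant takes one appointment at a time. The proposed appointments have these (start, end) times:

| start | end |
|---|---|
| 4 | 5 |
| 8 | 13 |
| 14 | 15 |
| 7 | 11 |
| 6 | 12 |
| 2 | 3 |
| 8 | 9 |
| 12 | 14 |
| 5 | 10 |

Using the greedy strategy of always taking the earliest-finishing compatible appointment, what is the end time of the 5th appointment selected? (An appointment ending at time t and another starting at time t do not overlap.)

Order by finish time; keep every interval that doesn't clash with the previous kept one.
Sorted by end: (2,3)  (4,5)  (8,9)  (5,10)  (7,11)  (6,12)  (8,13)  (12,14)  (14,15)
take (2,3); take (4,5); take (8,9); skip (6,12); skip (8,13); take (12,14); take (14,15).
Selected: (2,3) (4,5) (8,9) (12,14) (14,15)

15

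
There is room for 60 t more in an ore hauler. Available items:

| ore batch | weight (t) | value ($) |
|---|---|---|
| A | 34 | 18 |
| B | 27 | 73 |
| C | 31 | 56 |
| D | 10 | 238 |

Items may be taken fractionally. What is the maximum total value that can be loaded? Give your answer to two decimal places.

Order: D (238/10=23.80) > B (73/27=2.70) > C (56/31=1.81) > A (18/34=0.53)
Fill: take D (10 @ 238) → take B (27 @ 73) → take 23/31 of C → 41.55; 60/60 used.
Total value = 352.55

352.55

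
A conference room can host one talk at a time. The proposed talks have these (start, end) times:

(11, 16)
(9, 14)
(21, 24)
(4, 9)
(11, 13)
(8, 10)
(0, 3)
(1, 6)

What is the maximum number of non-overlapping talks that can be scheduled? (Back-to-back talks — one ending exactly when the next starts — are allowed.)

Sorted by end: (0,3)  (1,6)  (4,9)  (8,10)  (11,13)  (9,14)  (11,16)  (21,24)
take (0,3); skip (1,6); take (4,9); skip (8,10); take (11,13); take (21,24).
Selected 4 talks.

4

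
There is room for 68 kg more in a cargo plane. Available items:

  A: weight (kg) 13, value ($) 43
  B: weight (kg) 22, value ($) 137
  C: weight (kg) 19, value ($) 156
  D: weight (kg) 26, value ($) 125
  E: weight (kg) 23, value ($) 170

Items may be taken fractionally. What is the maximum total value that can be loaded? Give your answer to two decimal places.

Order: C (156/19=8.21) > E (170/23=7.39) > B (137/22=6.23) > D (125/26=4.81) > A (43/13=3.31)
Fill: take C (19 @ 156) → take E (23 @ 170) → take B (22 @ 137) → take 4/26 of D → 19.23; 68/68 used.
Total value = 482.23

482.23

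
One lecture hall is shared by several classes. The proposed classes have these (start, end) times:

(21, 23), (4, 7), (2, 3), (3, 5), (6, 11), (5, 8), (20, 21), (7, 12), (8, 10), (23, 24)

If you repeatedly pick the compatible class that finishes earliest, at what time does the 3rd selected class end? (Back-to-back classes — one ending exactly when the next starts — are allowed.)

By end time: (2,3), (3,5), (4,7), (5,8), (8,10), (6,11), (7,12), (20,21), (21,23), (23,24).
Pick (2,3); next start ≥ 3 → (3,5); next start ≥ 5 → (5,8); next start ≥ 8 → (8,10); next start ≥ 10 → (20,21); next start ≥ 21 → (21,23); next start ≥ 23 → (23,24).
Selected: (2,3) (3,5) (5,8) (8,10) (20,21) (21,23) (23,24)

8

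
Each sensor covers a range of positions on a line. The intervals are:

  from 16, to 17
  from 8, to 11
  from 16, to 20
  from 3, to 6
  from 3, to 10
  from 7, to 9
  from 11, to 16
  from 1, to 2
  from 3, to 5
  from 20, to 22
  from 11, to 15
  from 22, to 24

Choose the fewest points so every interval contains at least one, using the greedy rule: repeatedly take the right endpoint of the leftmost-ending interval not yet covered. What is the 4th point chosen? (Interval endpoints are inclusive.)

Sort by right endpoint; whenever an interval is uncovered, place a point at its right end.
Sorted: [1,2] [3,5] [3,6] [7,9] [3,10] [8,11] [11,15] [11,16] [16,17] [16,20] [20,22] [22,24]
{[1,2]} hit by 2; {[3,5],[3,6]} hit by 5; {[7,9],[3,10],[8,11]} hit by 9; {[11,15],[11,16]} hit by 15; {[16,17],[16,20]} hit by 17; {[20,22],[22,24]} hit by 22.
Points: 2, 5, 9, 15, 17, 22 (6 total).

15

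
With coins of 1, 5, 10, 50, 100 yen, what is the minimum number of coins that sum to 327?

Use the largest denomination that fits, subtract, and repeat.
327 − 3×100→27 − 2×10→7 − 1×5→2 − 2×1→0
Total coins = 3 + 2 + 1 + 2 = 8

8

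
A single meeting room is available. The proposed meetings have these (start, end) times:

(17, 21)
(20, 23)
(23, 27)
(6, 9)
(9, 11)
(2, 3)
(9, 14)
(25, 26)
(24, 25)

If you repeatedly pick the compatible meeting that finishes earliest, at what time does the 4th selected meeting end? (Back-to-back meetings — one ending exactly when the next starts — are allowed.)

21

Greedy by earliest finish: after sorting by end time, pick each interval compatible with the last pick.
Sorted by end: (2,3)  (6,9)  (9,11)  (9,14)  (17,21)  (20,23)  (24,25)  (25,26)  (23,27)
take (2,3); take (6,9); take (9,11); take (17,21); take (24,25); take (25,26).
Selected: (2,3) (6,9) (9,11) (17,21) (24,25) (25,26)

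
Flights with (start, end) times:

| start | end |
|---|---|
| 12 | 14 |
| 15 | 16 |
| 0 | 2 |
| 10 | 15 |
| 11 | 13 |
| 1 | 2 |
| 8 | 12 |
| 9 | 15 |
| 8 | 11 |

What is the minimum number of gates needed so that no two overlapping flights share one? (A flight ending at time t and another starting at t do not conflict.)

Events (time:±→running): 0:+→1 1:+→2 2:-→1 2:-→0 8:+→1 8:+→2 9:+→3 10:+→4 … peak 4.

4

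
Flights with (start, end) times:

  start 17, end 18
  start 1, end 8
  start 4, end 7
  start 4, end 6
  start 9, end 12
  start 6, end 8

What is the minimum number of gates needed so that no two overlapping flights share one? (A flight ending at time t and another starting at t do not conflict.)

The answer is the maximum number of intervals overlapping at any instant.
starts: [1, 4, 4, 6, 9, 17]
ends:   [6, 7, 8, 8, 12, 18]
s1→1 s4→2 s4→3  — peak 3.

3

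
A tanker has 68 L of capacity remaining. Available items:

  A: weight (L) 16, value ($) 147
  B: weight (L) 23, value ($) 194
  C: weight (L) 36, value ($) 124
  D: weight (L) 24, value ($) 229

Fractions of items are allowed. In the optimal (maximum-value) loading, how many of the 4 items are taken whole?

3

Greedy by value/weight ratio, highest first.
Order: D (229/24=9.54) > A (147/16=9.19) > B (194/23=8.43) > C (124/36=3.44)
Fill: take D (24 @ 229) → take A (16 @ 147) → take B (23 @ 194) → take 5/36 of C → 17.22; 68/68 used.
3 item(s) taken whole; one partial (take 5/36 of C).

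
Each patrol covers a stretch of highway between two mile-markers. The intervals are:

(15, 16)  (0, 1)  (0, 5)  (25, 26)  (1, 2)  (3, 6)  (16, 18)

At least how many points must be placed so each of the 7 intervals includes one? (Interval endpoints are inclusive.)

4

Sort by right endpoint; whenever an interval is uncovered, place a point at its right end.
By right end: [0,1]  [1,2]  [0,5]  [3,6]  [15,16]  [16,18]  [25,26]
[0,1] uncovered → point at 1; [3,6] uncovered → point at 6; [15,16] uncovered → point at 16; [25,26] uncovered → point at 26.
Points: 1, 6, 16, 26 (4 total).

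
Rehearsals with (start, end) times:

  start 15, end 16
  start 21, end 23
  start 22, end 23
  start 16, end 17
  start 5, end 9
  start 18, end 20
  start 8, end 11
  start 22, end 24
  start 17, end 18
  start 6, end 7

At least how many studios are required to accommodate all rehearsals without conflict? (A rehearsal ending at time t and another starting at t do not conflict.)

The answer is the maximum number of intervals overlapping at any instant.
starts: [5, 6, 8, 15, 16, 17, 18, 21, 22, 22]
ends:   [7, 9, 11, 16, 17, 18, 20, 23, 23, 24]
s5→1 s6→2 e7→1 s8→2 e9→1 e11→0 s15→1 e16→0 s16→1 e17→0 s17→1 e18→0 s18→1 e20→0 s21→1 s22→2 s22→3  — peak 3.

3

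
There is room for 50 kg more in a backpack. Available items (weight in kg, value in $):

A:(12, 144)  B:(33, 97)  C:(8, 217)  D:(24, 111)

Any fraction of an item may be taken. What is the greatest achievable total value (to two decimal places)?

Greedy by value/weight ratio, highest first.
Order: C (217/8=27.12) > A (144/12=12.00) > D (111/24=4.62) > B (97/33=2.94)
Fill: take C (8 @ 217) → take A (12 @ 144) → take D (24 @ 111) → take 6/33 of B → 17.64; 50/50 used.
Total value = 489.64

489.64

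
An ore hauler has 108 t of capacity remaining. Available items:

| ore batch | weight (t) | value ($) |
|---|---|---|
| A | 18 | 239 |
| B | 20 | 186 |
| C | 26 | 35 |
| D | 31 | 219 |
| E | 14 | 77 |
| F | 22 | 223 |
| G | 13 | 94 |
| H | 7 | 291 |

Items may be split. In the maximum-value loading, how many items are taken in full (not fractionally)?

Order: H (291/7=41.57) > A (239/18=13.28) > F (223/22=10.14) > B (186/20=9.30) > G (94/13=7.23) > D (219/31=7.06) > E (77/14=5.50) > C (35/26=1.35)
Fill: take H (7 @ 291) → take A (18 @ 239) → take F (22 @ 223) → take B (20 @ 186) → take G (13 @ 94) → take 28/31 of D → 197.81; 108/108 used.
5 item(s) taken whole; one partial (take 28/31 of D).

5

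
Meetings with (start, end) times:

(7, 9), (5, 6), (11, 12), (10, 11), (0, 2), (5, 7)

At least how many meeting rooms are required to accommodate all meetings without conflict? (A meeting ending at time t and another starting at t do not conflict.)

2

The answer is the maximum number of intervals overlapping at any instant.
starts: [0, 5, 5, 7, 10, 11]
ends:   [2, 6, 7, 9, 11, 12]
s0→1 e2→0 s5→1 s5→2  — peak 2.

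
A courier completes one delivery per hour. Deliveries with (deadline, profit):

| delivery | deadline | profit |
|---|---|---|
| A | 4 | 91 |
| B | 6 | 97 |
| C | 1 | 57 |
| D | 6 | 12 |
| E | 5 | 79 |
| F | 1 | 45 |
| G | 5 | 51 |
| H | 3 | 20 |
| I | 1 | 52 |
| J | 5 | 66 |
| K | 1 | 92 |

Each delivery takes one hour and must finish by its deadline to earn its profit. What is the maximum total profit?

476

Sort by profit descending; place each in the latest free slot ≤ its deadline.
Profit order: B=97 K=92 A=91 E=79 J=66 C=57 I=52 G=51 F=45 H=20 D=12
Assign: B→slot 6, K→slot 1, A→slot 4, E→slot 5, J→slot 3, C skipped, I skipped, G→slot 2, F skipped, H skipped, D skipped.
Slots: [1:K] [2:G] [3:J] [4:A] [5:E] [6:B]
Profit = 92 + 51 + 66 + 91 + 79 + 97 = 476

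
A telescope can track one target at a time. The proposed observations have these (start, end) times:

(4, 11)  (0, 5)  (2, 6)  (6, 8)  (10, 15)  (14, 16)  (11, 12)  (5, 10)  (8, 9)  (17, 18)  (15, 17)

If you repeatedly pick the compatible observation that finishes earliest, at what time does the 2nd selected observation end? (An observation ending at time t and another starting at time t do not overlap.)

By end time: (0,5), (2,6), (6,8), (8,9), (5,10), (4,11), (11,12), (10,15), (14,16), (15,17), (17,18).
Pick (0,5); next start ≥ 5 → (6,8); next start ≥ 8 → (8,9); next start ≥ 9 → (11,12); next start ≥ 12 → (14,16); next start ≥ 16 → (17,18).
Selected: (0,5) (6,8) (8,9) (11,12) (14,16) (17,18)

8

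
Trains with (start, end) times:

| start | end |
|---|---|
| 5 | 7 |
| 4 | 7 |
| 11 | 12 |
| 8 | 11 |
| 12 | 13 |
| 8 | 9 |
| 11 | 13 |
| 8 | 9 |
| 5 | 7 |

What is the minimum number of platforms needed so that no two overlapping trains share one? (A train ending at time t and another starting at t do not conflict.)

3

The answer is the maximum number of intervals overlapping at any instant.
starts: [4, 5, 5, 8, 8, 8, 11, 11, 12]
ends:   [7, 7, 7, 9, 9, 11, 12, 13, 13]
s4→1 s5→2 s5→3  — peak 3.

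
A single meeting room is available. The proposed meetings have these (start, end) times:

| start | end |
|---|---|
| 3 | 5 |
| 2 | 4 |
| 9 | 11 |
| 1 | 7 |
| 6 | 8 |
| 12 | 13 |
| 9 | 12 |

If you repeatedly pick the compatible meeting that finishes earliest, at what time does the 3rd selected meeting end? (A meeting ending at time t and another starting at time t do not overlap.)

11

Order by finish time; keep every interval that doesn't clash with the previous kept one.
By end time: (2,4), (3,5), (1,7), (6,8), (9,11), (9,12), (12,13).
Pick (2,4); next start ≥ 4 → (6,8); next start ≥ 8 → (9,11); next start ≥ 11 → (12,13).
Selected: (2,4) (6,8) (9,11) (12,13)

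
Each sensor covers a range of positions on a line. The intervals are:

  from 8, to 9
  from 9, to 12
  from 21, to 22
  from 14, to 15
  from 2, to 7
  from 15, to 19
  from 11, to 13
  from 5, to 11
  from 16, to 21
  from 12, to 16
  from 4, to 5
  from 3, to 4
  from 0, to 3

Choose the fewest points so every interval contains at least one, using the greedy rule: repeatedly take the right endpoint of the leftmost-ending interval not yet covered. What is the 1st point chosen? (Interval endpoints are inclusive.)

3

Process intervals by earliest right end; each time one isn't hit yet, stab at its right endpoint.
By right end: [0,3]  [3,4]  [4,5]  [2,7]  [8,9]  [5,11]  [9,12]  [11,13]  [14,15]  [12,16]  [15,19]  [16,21]  [21,22]
[0,3] uncovered → point at 3; [4,5] uncovered → point at 5; [8,9] uncovered → point at 9; [11,13] uncovered → point at 13; [14,15] uncovered → point at 15; [16,21] uncovered → point at 21.
Points: 3, 5, 9, 13, 15, 21 (6 total).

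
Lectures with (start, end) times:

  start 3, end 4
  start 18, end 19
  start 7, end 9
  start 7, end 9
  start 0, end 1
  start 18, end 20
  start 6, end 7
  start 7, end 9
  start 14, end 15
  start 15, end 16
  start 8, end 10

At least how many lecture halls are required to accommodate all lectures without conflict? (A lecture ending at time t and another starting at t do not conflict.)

4

The answer is the maximum number of intervals overlapping at any instant.
Events (time:±→running): 0:+→1 1:-→0 3:+→1 4:-→0 6:+→1 7:-→0 7:+→1 7:+→2 7:+→3 8:+→4 … peak 4.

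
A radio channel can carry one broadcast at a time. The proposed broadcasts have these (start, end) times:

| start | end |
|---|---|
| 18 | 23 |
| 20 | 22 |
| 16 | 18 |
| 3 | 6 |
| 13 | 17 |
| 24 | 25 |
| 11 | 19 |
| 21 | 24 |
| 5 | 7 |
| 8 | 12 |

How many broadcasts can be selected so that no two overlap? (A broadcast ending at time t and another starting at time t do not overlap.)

5

Sort by end time and greedily take each interval whose start is ≥ the last chosen end.
Sorted by end: (3,6)  (5,7)  (8,12)  (13,17)  (16,18)  (11,19)  (20,22)  (18,23)  (21,24)  (24,25)
take (3,6); take (8,12); take (13,17); skip (11,19); take (20,22); take (24,25).
Selected 5 broadcasts.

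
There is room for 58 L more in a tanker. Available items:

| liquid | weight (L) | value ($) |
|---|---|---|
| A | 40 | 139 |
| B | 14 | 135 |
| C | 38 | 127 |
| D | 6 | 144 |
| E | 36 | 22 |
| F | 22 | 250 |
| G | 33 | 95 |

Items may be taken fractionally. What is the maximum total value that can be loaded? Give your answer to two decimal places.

Greedy by value/weight ratio, highest first.
Order: D (144/6=24.00) > F (250/22=11.36) > B (135/14=9.64) > A (139/40=3.48) > C (127/38=3.34) > G (95/33=2.88) > E (22/36=0.61)
Fill: take D (6 @ 144) → take F (22 @ 250) → take B (14 @ 135) → take 16/40 of A → 55.60; 58/58 used.
Total value = 584.60

584.60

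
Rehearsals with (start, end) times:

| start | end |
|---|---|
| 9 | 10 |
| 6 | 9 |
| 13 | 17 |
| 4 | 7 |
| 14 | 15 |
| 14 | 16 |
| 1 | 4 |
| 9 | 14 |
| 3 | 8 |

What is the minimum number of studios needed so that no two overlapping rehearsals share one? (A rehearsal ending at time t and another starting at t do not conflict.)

3

Count concurrent intervals with a sweep; the peak is the room count.
Events (time:±→running): 1:+→1 3:+→2 4:-→1 4:+→2 6:+→3 … peak 3.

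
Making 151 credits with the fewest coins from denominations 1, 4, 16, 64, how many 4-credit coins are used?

151 = 2×64 + 1×16 + 1×4 + 3×1
Count of 4: 1

1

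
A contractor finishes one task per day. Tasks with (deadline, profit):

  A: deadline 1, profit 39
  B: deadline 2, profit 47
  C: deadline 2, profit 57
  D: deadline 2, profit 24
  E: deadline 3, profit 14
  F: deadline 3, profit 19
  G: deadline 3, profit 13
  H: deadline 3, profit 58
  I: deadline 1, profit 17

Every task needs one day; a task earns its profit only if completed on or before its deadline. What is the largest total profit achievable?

By profit: H(d3,58), C(d2,57), B(d2,47), A(d1,39), D(d2,24), F(d3,19), I(d1,17), E(d3,14), G(d3,13)
H→slot 3; C→slot 2; B→slot 1; A skipped; D skipped; F skipped; I skipped; E skipped; G skipped.
Profit = 47 + 57 + 58 = 162

162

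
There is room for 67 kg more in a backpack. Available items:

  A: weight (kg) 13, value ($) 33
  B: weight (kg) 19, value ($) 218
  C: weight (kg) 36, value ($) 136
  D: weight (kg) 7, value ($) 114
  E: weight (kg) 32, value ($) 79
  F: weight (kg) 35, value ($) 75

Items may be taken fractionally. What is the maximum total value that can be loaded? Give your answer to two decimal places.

Order: D (114/7=16.29) > B (218/19=11.47) > C (136/36=3.78) > A (33/13=2.54) > E (79/32=2.47) > F (75/35=2.14)
Fill: take D (7 @ 114) → take B (19 @ 218) → take C (36 @ 136) → take 5/13 of A → 12.69; 67/67 used.
Total value = 480.69

480.69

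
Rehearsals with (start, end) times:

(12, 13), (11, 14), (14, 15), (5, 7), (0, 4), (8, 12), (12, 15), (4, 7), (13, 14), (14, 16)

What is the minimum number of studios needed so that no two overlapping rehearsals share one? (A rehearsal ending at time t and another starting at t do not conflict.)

Events (time:±→running): 0:+→1 4:-→0 4:+→1 5:+→2 7:-→1 7:-→0 8:+→1 11:+→2 12:-→1 12:+→2 12:+→3 … peak 3.

3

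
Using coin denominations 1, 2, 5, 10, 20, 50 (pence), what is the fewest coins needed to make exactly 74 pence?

74 − 1×50→24 − 1×20→4 − 2×2→0
Total coins = 1 + 1 + 2 = 4

4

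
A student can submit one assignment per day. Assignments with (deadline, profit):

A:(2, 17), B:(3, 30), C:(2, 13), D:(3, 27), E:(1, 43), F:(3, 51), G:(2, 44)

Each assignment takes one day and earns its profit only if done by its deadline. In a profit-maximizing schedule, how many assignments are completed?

3

By profit: F(d3,51), G(d2,44), E(d1,43), B(d3,30), D(d3,27), A(d2,17), C(d2,13)
F→slot 3; G→slot 2; E→slot 1; B skipped; D skipped; A skipped; C skipped.
3 of 7 scheduled.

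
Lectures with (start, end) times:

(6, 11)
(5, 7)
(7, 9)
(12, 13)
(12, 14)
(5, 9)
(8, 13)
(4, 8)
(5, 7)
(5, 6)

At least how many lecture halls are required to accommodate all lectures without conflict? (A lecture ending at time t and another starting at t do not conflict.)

5

The answer is the maximum number of intervals overlapping at any instant.
starts: [4, 5, 5, 5, 5, 6, 7, 8, 12, 12]
ends:   [6, 7, 7, 8, 9, 9, 11, 13, 13, 14]
s4→1 s5→2 s5→3 s5→4 s5→5  — peak 5.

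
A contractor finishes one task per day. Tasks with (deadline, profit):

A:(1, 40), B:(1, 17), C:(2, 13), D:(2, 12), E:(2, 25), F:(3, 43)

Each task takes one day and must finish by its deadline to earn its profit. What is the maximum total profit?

108

Sort by profit descending; place each in the latest free slot ≤ its deadline.
By profit: F(d3,43), A(d1,40), E(d2,25), B(d1,17), C(d2,13), D(d2,12)
F→slot 3; A→slot 1; E→slot 2; B skipped; C skipped; D skipped.
Profit = 40 + 25 + 43 = 108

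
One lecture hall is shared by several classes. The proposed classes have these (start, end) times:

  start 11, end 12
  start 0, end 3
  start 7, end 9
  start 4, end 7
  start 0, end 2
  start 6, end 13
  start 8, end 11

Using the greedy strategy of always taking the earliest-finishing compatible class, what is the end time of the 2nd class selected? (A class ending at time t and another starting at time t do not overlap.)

Greedy by earliest finish: after sorting by end time, pick each interval compatible with the last pick.
By end time: (0,2), (0,3), (4,7), (7,9), (8,11), (11,12), (6,13).
Pick (0,2); next start ≥ 2 → (4,7); next start ≥ 7 → (7,9); next start ≥ 9 → (11,12).
Selected: (0,2) (4,7) (7,9) (11,12)

7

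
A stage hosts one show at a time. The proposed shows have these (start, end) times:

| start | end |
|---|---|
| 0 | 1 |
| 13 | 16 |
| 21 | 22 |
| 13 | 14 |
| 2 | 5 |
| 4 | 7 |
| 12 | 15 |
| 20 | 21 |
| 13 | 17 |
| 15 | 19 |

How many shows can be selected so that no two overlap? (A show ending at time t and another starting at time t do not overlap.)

6

Sort by end time and greedily take each interval whose start is ≥ the last chosen end.
By end time: (0,1), (2,5), (4,7), (13,14), (12,15), (13,16), (13,17), (15,19), (20,21), (21,22).
Pick (0,1); next start ≥ 1 → (2,5); next start ≥ 5 → (13,14); next start ≥ 14 → (15,19); next start ≥ 19 → (20,21); next start ≥ 21 → (21,22).
Selected 6 shows.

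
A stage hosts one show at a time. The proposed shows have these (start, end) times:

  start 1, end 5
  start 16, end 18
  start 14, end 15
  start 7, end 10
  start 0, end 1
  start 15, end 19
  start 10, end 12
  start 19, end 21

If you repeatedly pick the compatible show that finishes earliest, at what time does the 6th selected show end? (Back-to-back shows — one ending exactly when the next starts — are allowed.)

18

By end time: (0,1), (1,5), (7,10), (10,12), (14,15), (16,18), (15,19), (19,21).
Pick (0,1); next start ≥ 1 → (1,5); next start ≥ 5 → (7,10); next start ≥ 10 → (10,12); next start ≥ 12 → (14,15); next start ≥ 15 → (16,18); next start ≥ 18 → (19,21).
Selected: (0,1) (1,5) (7,10) (10,12) (14,15) (16,18) (19,21)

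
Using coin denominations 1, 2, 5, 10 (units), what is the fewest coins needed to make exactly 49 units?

Use the largest denomination that fits, subtract, and repeat.
49 − 4×10→9 − 1×5→4 − 2×2→0
Total coins = 4 + 1 + 2 = 7

7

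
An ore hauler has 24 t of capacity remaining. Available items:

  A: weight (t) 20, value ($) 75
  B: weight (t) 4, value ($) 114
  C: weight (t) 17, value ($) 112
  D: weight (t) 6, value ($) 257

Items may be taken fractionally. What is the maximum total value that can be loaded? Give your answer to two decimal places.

463.24

Greedy by value/weight ratio, highest first.
Ratios (sorted): D 42.83, B 28.50, C 6.59, A 3.75
take D (6 @ 257); take B (4 @ 114); take 14/17 of C → 92.24. Capacity used 24/24.
Total value = 463.24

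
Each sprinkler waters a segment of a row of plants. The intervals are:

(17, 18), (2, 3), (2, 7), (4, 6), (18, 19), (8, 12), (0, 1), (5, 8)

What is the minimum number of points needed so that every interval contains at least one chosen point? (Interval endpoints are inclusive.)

Sorted: [0,1] [2,3] [4,6] [2,7] [5,8] [8,12] [17,18] [18,19]
{[0,1]} hit by 1; {[2,3]} hit by 3; {[4,6],[2,7],[5,8]} hit by 6; {[8,12]} hit by 12; {[17,18],[18,19]} hit by 18.
Points: 1, 3, 6, 12, 18 (5 total).

5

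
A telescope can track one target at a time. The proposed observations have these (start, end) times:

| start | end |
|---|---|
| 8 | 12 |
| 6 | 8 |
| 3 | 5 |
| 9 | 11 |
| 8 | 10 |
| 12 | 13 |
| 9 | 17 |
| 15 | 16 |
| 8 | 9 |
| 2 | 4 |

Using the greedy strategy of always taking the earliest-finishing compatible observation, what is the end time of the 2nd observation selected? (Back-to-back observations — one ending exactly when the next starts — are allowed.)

8

Order by finish time; keep every interval that doesn't clash with the previous kept one.
Sorted by end: (2,4)  (3,5)  (6,8)  (8,9)  (8,10)  (9,11)  (8,12)  (12,13)  (15,16)  (9,17)
take (2,4); take (6,8); take (8,9); take (9,11); skip (8,12); take (12,13); take (15,16); skip (9,17).
Selected: (2,4) (6,8) (8,9) (9,11) (12,13) (15,16)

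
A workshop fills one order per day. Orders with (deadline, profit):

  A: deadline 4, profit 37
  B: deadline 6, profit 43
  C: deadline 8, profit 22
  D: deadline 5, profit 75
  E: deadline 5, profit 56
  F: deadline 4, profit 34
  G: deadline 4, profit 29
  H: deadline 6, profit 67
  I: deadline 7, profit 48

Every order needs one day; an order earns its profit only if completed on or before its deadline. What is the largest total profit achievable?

382

By profit: D(d5,75), H(d6,67), E(d5,56), I(d7,48), B(d6,43), A(d4,37), F(d4,34), G(d4,29), C(d8,22)
D→slot 5; H→slot 6; E→slot 4; I→slot 7; B→slot 3; A→slot 2; F→slot 1; G skipped; C→slot 8.
Profit = 34 + 37 + 43 + 56 + 75 + 67 + 48 + 22 = 382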